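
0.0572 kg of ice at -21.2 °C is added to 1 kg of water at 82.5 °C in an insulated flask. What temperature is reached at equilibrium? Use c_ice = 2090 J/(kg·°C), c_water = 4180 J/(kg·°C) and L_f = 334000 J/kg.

Energy conservation, ΣQ = 0:
ice -21.2→0 °C: 0.0572·2090·21.2 = 2534.4
  latent heat to melt: 0.0572·334000 = 19105
  meltwater 0→T: 0.0572·4180·T = 239.1 T
  water: 4180(T − 82.5)
4419.1 T = 344850 − 21639 = 323211
T ≈ 73.14 °C (positive, so assuming full melt was valid).

T_f ≈ 73.1 °C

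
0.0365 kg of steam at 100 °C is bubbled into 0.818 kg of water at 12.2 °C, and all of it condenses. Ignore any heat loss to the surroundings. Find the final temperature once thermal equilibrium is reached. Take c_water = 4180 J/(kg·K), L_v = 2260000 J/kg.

T_f ≈ 39.0 °C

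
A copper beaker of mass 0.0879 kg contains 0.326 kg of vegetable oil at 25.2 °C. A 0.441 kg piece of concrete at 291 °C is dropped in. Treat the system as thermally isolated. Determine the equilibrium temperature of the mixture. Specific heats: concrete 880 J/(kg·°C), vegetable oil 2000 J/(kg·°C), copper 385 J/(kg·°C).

Net heat exchanged in the isolated system is zero:
0.441×880×(T − 291) + 0.326×2000×(T − 25.2) + 0.0879×385×(T − 25.2) = 0
1073.9 T = 130214
T = 130214 / 1073.9 = 121 °C

T_f ≈ 121.3 °C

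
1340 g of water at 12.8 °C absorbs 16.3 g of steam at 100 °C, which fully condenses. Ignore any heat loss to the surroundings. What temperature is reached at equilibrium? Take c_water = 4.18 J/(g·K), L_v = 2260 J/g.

Setting the total heat transfer to zero:
condense steam: −16.3·2260 = −36838
  condensate cools 100→T: 16.3·4.18·(T − 100) = 68.13(T − 100)
  original water: 5601.2(T − 12.8)
5669.3 T = 36838 + 6813.4 + 71695 = 115347
T ≈ 20.35 °C (< 100 °C, so full condensation is consistent).

T_f ≈ 20.3 °C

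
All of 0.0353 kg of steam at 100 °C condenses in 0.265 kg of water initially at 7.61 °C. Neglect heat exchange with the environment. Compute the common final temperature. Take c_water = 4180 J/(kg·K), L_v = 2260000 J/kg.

Heat gained plus heat lost sum to zero:
condense steam: −0.0353×2260000 = −79778
  condensed water 100 °C→T: 147.55(T − 100)
  water warms: 0.265×4180×(T − 7.61) = 1107.7(T − 7.61)
1255.3 T = 79778 + 14755 + 8429.6 = 102963
T ≈ 82.03 °C, under the boiling point, so the assumption holds.

T_f ≈ 82.0 °C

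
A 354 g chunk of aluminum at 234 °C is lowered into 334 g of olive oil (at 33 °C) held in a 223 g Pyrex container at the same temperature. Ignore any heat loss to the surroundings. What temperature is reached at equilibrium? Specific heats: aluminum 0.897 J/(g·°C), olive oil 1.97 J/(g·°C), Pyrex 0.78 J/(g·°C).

T_f ≈ 88.5 °C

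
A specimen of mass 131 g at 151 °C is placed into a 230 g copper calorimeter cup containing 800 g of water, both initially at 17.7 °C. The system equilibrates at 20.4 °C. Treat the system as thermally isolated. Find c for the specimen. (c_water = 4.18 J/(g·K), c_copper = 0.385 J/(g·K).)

c ≈ 0.542 J/(g·K)

Conservation of energy gives ΣQ = 0:
131×c×(20.4 − 151) + 800×4.18×(20.4 − 17.7) + 230×0.385×(20.4 − 17.7) = 0
-17109 c = -9267.9
c = -9267.9/-17109 ≈ 0.5417 J/(g·K)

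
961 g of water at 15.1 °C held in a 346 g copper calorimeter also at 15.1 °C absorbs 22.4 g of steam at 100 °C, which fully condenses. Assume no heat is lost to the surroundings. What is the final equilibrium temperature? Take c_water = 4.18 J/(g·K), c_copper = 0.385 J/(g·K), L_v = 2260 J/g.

T_f ≈ 28.9 °C

Energy conservation, ΣQ = 0:
steam→water at 100 °C releases m L_v = 22.4×2260 = 50624; condensed water 100 °C→T: 93.63(T − 100); original water: 4017(T − 15.1); cup: 133.21(T − 15.1)
4243.8 T = 50624 + 9363.2 + 62668 = 122655
T ≈ 28.90 °C, under the boiling point, so the assumption holds.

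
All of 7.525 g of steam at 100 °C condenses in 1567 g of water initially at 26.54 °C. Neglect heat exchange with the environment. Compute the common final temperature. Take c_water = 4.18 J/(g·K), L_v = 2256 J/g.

T_f ≈ 29.5 °C

Let T be the final temperature. ΣQ_i = 0:
latent heat released on condensation: 7.525·2256 = 16976
  condensed water 100 °C→T: 31.45(T − 100)
  water warms: 1567·4.18·(T − 26.54) = 6550.1(T − 26.54)
6581.5 T = 16976 + 3145.4 + 173839 = 193960
T ≈ 29.47 °C, under the boiling point, so the assumption holds.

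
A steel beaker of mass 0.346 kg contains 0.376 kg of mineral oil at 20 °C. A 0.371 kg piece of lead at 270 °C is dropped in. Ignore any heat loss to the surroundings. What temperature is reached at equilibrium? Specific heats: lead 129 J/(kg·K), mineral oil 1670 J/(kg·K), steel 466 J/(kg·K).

T_f ≈ 34.3 °C

T_f is the heat-capacity-weighted average of the initial temperatures:
T_f = (47.86×270 + 627.92×20 + 161.24×20) / (47.86 + 627.92 + 161.24)
    = 28705 / 837.01 ≈ 34.29 °C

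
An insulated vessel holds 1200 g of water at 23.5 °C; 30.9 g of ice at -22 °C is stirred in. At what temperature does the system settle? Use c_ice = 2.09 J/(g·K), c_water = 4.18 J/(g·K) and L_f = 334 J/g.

Conservation of energy gives ΣQ = 0:
warm ice to 0 °C: 30.9×2.09×(0 − (-22)) = 1420.8; melt ice: 30.9×334 = 10321; meltwater 0→T: 30.9×4.18×T = 129.16 T; water cools: 1200×4.18×(T − 23.5) = 5016(T − 23.5)
5145.2 T = 117876 − 11741 = 106135
T ≈ 20.63 °C. Since T > 0 °C, the all-ice-melts assumption holds.

T_f ≈ 20.6 °C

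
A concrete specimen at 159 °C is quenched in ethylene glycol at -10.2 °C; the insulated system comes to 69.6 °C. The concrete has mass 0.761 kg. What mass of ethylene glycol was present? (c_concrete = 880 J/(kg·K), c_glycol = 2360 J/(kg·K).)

m ≈ 0.318 kg

Setting the total heat transfer to zero:
0.761·880·(69.6 − 159) + m·2360·(69.6 − (-10.2)) = 0
188328 m = 59869
m = 59869/188328 ≈ 0.3179 kg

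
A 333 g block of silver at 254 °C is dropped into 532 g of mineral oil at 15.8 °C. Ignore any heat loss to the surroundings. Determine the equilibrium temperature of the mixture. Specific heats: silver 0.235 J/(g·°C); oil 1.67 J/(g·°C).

T_f ≈ 35.1 °C

Energy conservation, ΣQ = 0:
333×0.235×(T − 254) + 532×1.67×(T − 15.8) = 0
78.25(T − 254) + 888.44(T − 15.8) = 0
966.69 T = 33914
T = 33914/966.69 ≈ 35.08 °C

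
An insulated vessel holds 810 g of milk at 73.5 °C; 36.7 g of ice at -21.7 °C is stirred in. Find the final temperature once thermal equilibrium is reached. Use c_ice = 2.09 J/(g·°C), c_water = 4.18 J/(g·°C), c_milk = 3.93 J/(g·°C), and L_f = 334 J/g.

T_f ≈ 65.9 °C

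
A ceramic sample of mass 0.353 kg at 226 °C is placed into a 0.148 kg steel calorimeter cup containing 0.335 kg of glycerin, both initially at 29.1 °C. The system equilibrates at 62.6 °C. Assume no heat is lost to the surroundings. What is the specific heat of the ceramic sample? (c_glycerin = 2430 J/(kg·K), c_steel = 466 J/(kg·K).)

c ≈ 513 J/(kg·K)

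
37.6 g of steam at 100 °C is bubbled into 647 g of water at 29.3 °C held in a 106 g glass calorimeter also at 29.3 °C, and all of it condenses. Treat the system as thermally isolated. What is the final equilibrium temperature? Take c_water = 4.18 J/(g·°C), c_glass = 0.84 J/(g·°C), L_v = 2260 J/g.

Conservation of energy gives ΣQ = 0:
steam→water at 100 °C releases m L_v = 37.6·2260 = 84976; condensate cools 100→T: 37.6·4.18·(T − 100) = 157.17(T − 100); water warms: 647·4.18·(T − 29.3) = 2704.5(T − 29.3); cup: 89.04(T − 29.3)
2950.7 T = 84976 + 15717 + 81850 = 182542
T ≈ 61.86 °C, under the boiling point, so the assumption holds.

T_f ≈ 61.9 °C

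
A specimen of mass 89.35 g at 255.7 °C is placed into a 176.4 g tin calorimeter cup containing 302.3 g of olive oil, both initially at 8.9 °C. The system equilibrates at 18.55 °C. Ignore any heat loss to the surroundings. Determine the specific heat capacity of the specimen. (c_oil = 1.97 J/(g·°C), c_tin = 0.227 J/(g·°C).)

Conservation of energy gives ΣQ = 0:
89.35·c·(18.55 − 255.7) + 302.3·1.97·(18.55 − 8.9) + 176.4·0.227·(18.55 − 8.9) = 0
-21189 c = -6133.3
c = -6133.3/-21189 ≈ 0.2895 J/(g·°C)

c ≈ 0.289 J/(g·°C)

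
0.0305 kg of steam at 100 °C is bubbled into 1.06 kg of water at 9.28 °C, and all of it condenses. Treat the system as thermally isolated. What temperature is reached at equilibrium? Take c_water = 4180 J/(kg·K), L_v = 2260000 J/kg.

T_f ≈ 26.9 °C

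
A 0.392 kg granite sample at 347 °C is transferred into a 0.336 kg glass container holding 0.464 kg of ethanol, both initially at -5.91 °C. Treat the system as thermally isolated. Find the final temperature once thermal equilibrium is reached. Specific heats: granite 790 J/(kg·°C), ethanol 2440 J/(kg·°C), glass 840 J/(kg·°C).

Energy conservation, ΣQ = 0:
0.392*790*(T − 347) + 0.464*2440*(T − (-5.91)) + 0.336*840*(T − (-5.91)) = 0
309.68(T − 347) + 1132.2(T − (-5.91)) + 282.24(T − (-5.91)) = 0
(309.68 + 1132.2 + 282.24) T = 309.68*347 + 1132.2*(-5.91) + 282.24*(-5.91)
T = 99100/1724.1 ≈ 57.48 °C

T_f ≈ 57.5 °C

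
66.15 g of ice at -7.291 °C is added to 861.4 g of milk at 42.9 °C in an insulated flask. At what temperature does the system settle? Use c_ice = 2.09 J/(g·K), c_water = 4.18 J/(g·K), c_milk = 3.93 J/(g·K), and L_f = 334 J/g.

Sum of m c ΔT and latent-heat terms is zero:
warm ice to 0 °C: 66.15·2.09·(0 − (-7.291)) = 1008
  melt ice: 66.15·334 = 22094
  meltwater 0→T: 66.15·4.18·T = 276.51 T
  milk cools: 861.4·3.93·(T − 42.9) = 3385.3(T − 42.9)
3661.8 T = 145229 − 23102 = 122127
T ≈ 33.35 °C — above 0 °C, consistent with complete melting.

T_f ≈ 33.4 °C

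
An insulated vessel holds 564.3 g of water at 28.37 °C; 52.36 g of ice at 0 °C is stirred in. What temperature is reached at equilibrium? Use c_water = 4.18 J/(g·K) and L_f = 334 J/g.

Net heat exchanged in the isolated system is zero:
melt ice: 52.36·334 = 17488; meltwater 0→T: 52.36·4.18·T = 218.86 T; water: 2358.8(T − 28.37)
2577.6 T = 66918 − 17488 = 49430
T ≈ 19.18 °C — above 0 °C, consistent with complete melting.

T_f ≈ 19.2 °C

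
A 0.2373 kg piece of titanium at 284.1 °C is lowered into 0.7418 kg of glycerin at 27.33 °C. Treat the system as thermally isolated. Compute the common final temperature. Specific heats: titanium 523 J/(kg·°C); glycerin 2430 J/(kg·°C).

Taking heat into each body as positive, Σ m c ΔT = 0:
0.2373*523*(T − 284.1) + 0.7418*2430*(T − 27.33) = 0
124.11(T − 284.1) + 1802.6(T − 27.33) = 0
1926.7 T = 84523
T = 84523 / 1926.7 = 43.9 °C

T_f ≈ 43.9 °C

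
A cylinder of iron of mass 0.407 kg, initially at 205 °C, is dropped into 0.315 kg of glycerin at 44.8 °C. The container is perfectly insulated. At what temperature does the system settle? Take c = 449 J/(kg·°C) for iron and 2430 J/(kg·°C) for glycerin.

T_f ≈ 75.7 °C

Taking heat into each body as positive, Σ m c ΔT = 0:
0.407·449·(T − 205) + 0.315·2430·(T − 44.8) = 0
(182.74 + 765.45) T = 182.74·205 + 765.45·44.8
T = 71754 / 948.19 = 75.7 °C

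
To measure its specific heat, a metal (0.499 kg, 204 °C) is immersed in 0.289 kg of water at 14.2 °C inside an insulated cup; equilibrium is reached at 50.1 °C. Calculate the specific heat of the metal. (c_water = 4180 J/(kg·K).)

Let T be the final temperature. ΣQ_i = 0:
0.499×c×(50.1 − 204) + 0.289×4180×(50.1 − 14.2) = 0
-76.8 c = -43368
c = -43368/-76.8 ≈ 564.7 J/(kg·K)

c ≈ 565 J/(kg·K)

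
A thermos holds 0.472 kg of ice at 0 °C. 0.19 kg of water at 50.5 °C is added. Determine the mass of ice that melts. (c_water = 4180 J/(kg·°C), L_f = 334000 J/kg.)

m_melted ≈ 0.12 kg

Heat available from the water dropping to 0 °C: 0.19×4180×50.5 = 40107 J.
To melt every bit of ice: 0.472×334000 = 157648 J.
That's not enough to melt it all — equilibrium is at 0 °C with ice remaining.
m_melt = 40107 / L_f = 0.1201 kg.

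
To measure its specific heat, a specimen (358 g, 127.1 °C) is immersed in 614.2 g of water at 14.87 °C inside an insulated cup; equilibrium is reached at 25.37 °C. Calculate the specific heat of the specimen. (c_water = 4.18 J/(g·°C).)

c ≈ 0.74 J/(g·°C)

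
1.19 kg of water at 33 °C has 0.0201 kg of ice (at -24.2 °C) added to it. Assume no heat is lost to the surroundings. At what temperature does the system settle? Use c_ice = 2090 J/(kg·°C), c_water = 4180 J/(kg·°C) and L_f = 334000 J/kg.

T_f ≈ 30.9 °C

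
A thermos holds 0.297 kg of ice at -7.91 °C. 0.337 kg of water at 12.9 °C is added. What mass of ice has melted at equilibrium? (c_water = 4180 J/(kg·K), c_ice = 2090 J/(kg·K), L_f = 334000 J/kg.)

m_melted ≈ 0.0397 kg

Cooling the water to 0 °C releases 0.337×4180×12.9 = 18172 J.
Of that, 0.297×2090×7.91 = 4910 J goes to bring the ice to 0 °C, leaving 13262 J.
To melt every bit of ice: 0.297×334000 = 99198 J.
Since 13262 < 99198 J, not all the ice melts; equilibrium is at 0 °C.
m_melted×334000 = 13262  ⇒  m_melted ≈ 0.03971 kg.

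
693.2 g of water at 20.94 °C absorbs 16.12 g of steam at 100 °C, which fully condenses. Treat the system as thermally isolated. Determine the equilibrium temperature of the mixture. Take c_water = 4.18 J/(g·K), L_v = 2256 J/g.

Conservation of energy gives ΣQ = 0:
steam→water at 100 °C releases m L_v = 16.12×2256 = 36367; condensate cools 100→T: 16.12×4.18×(T − 100) = 67.38(T − 100); water warms: 693.2×4.18×(T − 20.94) = 2897.6(T − 20.94)
2965 T = 36367 + 6738.2 + 60675 = 103780
T ≈ 35.00 °C — below 100 °C, confirming all the steam condensed.

T_f ≈ 35.0 °C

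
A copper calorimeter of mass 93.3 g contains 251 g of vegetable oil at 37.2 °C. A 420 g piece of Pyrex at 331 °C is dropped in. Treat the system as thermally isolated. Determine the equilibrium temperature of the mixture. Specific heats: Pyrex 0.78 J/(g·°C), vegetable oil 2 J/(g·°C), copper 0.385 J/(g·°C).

T_f ≈ 148.4 °C

Taking heat into each body as positive, Σ m c ΔT = 0:
420×0.78×(T − 331) + 251×2×(T − 37.2) + 93.3×0.385×(T − 37.2) = 0
865.52 T = 128446
T = 128446 / 865.52 = 148 °C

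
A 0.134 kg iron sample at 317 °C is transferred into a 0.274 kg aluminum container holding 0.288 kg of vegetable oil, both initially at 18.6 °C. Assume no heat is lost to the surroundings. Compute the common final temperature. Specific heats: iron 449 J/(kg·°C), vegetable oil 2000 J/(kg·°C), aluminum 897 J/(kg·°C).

T_f is the heat-capacity-weighted average of the initial temperatures:
T_f = (60.17·317 + 576·18.6 + 245.78·18.6) / (60.17 + 576 + 245.78)
    = 34358 / 881.94 ≈ 38.96 °C

T_f ≈ 39.0 °C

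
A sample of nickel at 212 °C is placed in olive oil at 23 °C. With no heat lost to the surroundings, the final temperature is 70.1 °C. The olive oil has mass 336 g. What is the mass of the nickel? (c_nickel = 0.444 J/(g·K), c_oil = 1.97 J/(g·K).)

m ≈ 495 g

|Q_nickel| = |Q_oil|:
m×0.444×(212 − 70.1) = 336×1.97×(70.1 − 23)
63 m = 31176  ⇒  m ≈ 494.8 g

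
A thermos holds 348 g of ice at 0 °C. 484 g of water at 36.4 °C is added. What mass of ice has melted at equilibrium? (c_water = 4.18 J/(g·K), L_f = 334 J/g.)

m_melted ≈ 220 g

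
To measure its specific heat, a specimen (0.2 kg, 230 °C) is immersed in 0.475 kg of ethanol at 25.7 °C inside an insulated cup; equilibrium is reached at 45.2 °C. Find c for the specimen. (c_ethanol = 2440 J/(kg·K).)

c ≈ 611 J/(kg·K)

Net heat exchanged in the isolated system is zero:
0.2·c·(45.2 − 230) + 0.475·2440·(45.2 − 25.7) = 0
-36.96 c = -22601
c = -22601/-36.96 ≈ 611.5 J/(kg·K)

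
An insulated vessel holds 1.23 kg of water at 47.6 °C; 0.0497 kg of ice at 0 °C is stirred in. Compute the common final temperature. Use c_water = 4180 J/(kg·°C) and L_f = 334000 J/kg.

Setting the total heat transfer to zero:
fusion: m_ice L_f = 0.0497·334000 = 16600
  warm the meltwater: 207.75 T
  water: 5141.4(T − 47.6)
5349.1 T = 244731 − 16600 = 228131
T ≈ 42.65 °C. Since T > 0 °C, the all-ice-melts assumption holds.

T_f ≈ 42.6 °C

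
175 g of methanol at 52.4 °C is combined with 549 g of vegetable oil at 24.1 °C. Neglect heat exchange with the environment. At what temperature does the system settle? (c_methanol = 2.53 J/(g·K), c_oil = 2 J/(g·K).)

Net heat exchanged in the isolated system is zero:
175*2.53*(T − 52.4) + 549*2*(T − 24.1) = 0
(442.75 + 1098) T = 442.75*52.4 + 1098*24.1
T = 49662/1540.8 ≈ 32.23 °C

T_f ≈ 32.2 °C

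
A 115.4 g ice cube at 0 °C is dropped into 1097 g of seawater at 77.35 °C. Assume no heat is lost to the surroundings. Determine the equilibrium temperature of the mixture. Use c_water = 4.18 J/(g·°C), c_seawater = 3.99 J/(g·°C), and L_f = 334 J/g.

T_f ≈ 61.7 °C

Sum of m c ΔT and latent-heat terms is zero:
melt ice: 115.4·334 = 38544; meltwater 0→T: 115.4·4.18·T = 482.37 T; seawater cools: 1097·3.99·(T − 77.35) = 4377(T − 77.35)
4859.4 T = 338563 − 38544 = 300020
T ≈ 61.74 °C — above 0 °C, consistent with complete melting.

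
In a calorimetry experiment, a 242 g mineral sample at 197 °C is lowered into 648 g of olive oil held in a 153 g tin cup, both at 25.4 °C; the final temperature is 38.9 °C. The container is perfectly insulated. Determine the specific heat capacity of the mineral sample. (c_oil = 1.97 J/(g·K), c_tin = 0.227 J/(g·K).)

Let T be the final temperature. ΣQ_i = 0:
242·c·(38.9 − 197) + 648·1.97·(38.9 − 25.4) + 153·0.227·(38.9 − 25.4) = 0
-38260 c = -17702
c = -17702/-38260 ≈ 0.4627 J/(g·K)

c ≈ 0.463 J/(g·K)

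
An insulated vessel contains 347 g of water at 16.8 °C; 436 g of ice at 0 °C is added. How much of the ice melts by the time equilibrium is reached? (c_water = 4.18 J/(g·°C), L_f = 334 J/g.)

Cooling the water to 0 °C releases 347·4.18·16.8 = 24368 J.
Fully melting the ice requires m_ice L_f = 436·334 = 145624 J.
24368 J < 145624 J, so only part of the ice melts and the system sits at 0 °C.
m_melted·334 = 24368  ⇒  m_melted ≈ 72.96 g.

m_melted ≈ 73 g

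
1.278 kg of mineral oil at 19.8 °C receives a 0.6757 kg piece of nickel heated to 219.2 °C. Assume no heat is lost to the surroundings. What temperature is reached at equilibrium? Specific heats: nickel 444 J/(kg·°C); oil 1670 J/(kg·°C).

Heat gained plus heat lost sum to zero:
0.6757*444*(T − 219.2) + 1.278*1670*(T − 19.8) = 0
300.01(T − 219.2) + 2134.3(T − 19.8) = 0
2434.3 T = 108021
T = 108021 / 2434.3 = 44.4 °C

T_f ≈ 44.4 °C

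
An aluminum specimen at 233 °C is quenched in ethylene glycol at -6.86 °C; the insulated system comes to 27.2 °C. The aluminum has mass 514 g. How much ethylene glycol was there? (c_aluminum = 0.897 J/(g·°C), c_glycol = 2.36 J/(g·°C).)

m ≈ 1180 g

Heat lost by the aluminum = heat gained by the glycol:
514·0.897·(233 − 27.2) = m·2.36·(27.2 − (-6.86))
80.38 m = 94886  ⇒  m ≈ 1180 g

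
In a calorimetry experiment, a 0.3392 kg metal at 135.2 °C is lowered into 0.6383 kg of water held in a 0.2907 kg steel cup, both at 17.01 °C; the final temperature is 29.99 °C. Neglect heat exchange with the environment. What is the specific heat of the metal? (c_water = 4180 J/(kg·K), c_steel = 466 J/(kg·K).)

Let T be the final temperature. ΣQ_i = 0:
0.3392×c×(29.99 − 135.2) + 0.6383×4180×(29.99 − 17.01) + 0.2907×466×(29.99 − 17.01) = 0
-35.69 c = -36390
c = -36390/-35.69 ≈ 1020 J/(kg·K)

c ≈ 1020 J/(kg·K)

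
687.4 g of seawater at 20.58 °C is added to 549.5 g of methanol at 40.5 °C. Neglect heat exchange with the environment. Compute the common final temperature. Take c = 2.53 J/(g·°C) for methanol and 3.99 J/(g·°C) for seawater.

T_f ≈ 27.3 °C

Taking heat into each body as positive, Σ m c ΔT = 0:
549.5·2.53·(T − 40.5) + 687.4·3.99·(T − 20.58) = 0
1390.2(T − 40.5) + 2742.7(T − 20.58) = 0
4133 T = 112750
T = 112750/4133 ≈ 27.28 °C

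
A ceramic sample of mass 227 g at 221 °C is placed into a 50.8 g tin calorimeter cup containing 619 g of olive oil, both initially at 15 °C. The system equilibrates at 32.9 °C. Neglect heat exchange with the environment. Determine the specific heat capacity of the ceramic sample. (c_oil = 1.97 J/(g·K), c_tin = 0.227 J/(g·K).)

c ≈ 0.516 J/(g·K)

Heat gained plus heat lost sum to zero:
227×c×(32.9 − 221) + 619×1.97×(32.9 − 15) + 50.8×0.227×(32.9 − 15) = 0
-42699 c = -22034
c = -22034/-42699 ≈ 0.516 J/(g·K)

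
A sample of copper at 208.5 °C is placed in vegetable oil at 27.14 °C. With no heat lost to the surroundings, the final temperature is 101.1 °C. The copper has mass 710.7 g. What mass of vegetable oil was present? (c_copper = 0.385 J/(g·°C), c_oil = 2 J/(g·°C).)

m ≈ 199 g

|Q_copper| = |Q_oil|:
710.7×0.385×(208.5 − 101.1) = m×2×(101.1 − 27.14)
147.92 m = 29387  ⇒  m ≈ 198.7 g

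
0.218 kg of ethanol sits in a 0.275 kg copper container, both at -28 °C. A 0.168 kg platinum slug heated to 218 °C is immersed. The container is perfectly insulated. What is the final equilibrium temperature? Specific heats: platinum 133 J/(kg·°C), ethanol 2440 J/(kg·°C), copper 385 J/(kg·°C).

T_f ≈ -19.7 °C

T_f is the heat-capacity-weighted average of the initial temperatures:
T_f = (22.34*218 + 531.92*(-28) + 105.88*(-28)) / (22.34 + 531.92 + 105.88)
    = -12987 / 660.14 ≈ -19.67 °C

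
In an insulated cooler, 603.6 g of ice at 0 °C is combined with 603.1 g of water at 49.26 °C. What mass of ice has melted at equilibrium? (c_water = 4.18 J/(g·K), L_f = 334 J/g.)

m_melted ≈ 372 g

Heat available from the water dropping to 0 °C: 603.1·4.18·49.26 = 124182 J.
Melting all 603.6 g of ice would need 603.6·334 = 201602 J.
That's not enough to melt it all — equilibrium is at 0 °C with ice remaining.
m_melt = 124182 / L_f = 371.8 g.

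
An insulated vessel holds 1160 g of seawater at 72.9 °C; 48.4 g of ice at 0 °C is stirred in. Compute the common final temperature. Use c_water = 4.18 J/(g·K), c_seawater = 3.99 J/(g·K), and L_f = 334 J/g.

T_f ≈ 66.5 °C

Conservation of energy gives ΣQ = 0:
fusion: m_ice L_f = 48.4·334 = 16166
  meltwater 0→T: 48.4·4.18·T = 202.31 T
  seawater cools: 1160·3.99·(T − 72.9) = 4628.4(T − 72.9)
4830.7 T = 337410 − 16166 = 321245
T ≈ 66.50 °C (positive, so assuming full melt was valid).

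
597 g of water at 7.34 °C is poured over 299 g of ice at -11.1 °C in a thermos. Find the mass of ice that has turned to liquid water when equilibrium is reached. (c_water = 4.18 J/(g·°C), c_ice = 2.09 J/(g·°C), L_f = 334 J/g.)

Heat available from the water dropping to 0 °C: 597×4.18×7.34 = 18317 J.
Warming the ice to 0 °C takes 299×2.09×11.1 = 6936.5 J, leaving 11380 J for melting.
Fully melting the ice requires m_ice L_f = 299×334 = 99866 J.
Since 11380 < 99866 J, not all the ice melts; equilibrium is at 0 °C.
m_melt = 11380 / L_f = 34.07 g.

m_melted ≈ 34.1 g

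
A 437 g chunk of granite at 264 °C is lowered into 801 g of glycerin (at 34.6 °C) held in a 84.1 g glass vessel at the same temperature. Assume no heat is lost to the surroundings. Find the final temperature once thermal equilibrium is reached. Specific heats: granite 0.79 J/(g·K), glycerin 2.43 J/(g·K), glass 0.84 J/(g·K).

Let T be the final temperature. ΣQ_i = 0:
437·0.79·(T − 264) + 801·2.43·(T − 34.6) + 84.1·0.84·(T − 34.6) = 0
(345.23 + 1946.4 + 70.64) T = 345.23·264 + 1946.4·34.6 + 70.64·34.6
T ≈ 68.12 °C

T_f ≈ 68.1 °C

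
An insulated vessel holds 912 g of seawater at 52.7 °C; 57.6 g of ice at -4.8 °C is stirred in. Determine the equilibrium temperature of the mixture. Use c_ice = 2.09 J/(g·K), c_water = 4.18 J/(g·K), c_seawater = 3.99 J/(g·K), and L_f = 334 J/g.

T_f ≈ 44.3 °C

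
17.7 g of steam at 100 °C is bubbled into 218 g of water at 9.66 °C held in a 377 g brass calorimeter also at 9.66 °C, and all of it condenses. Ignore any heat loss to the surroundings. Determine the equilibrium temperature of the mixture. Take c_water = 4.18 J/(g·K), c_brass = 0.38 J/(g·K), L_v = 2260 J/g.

T_f ≈ 51.0 °C

Taking heat into each body as positive, Σ m c ΔT = 0:
latent heat released on condensation: 17.7×2260 = 40002
  condensate cools 100→T: 17.7×4.18×(T − 100) = 73.99(T − 100)
  original water: 911.24(T − 9.66)
  cup: 143.26(T − 9.66)
1128.5 T = 40002 + 7398.6 + 10186 = 57587
T ≈ 51.03 °C, under the boiling point, so the assumption holds.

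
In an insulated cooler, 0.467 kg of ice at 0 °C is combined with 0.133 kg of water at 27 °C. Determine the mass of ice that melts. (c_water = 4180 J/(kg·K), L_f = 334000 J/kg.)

m_melted ≈ 0.0449 kg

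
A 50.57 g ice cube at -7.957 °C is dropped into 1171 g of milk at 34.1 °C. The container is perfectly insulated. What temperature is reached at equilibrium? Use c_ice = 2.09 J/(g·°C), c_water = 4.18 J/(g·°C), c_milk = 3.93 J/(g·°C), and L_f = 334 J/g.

Heat gained plus heat lost sum to zero:
ice -7.957→0 °C: 50.57·2.09·7.957 = 840.99
  latent heat to melt: 50.57·334 = 16890
  meltwater 0→T: 50.57·4.18·T = 211.38 T
  milk cools: 1171·3.93·(T − 34.1) = 4602(T − 34.1)
4813.4 T = 156929 − 17731 = 139198
T ≈ 28.92 °C (positive, so assuming full melt was valid).

T_f ≈ 28.9 °C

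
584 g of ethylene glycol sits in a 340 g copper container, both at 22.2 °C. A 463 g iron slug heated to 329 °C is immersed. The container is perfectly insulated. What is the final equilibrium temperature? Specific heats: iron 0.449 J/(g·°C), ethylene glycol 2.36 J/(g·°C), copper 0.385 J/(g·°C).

T_f ≈ 59.3 °C

Let T be the final temperature. ΣQ_i = 0:
463·0.449·(T − 329) + 584·2.36·(T − 22.2) + 340·0.385·(T − 22.2) = 0
1717 T = 101898
T = 101898/1717 ≈ 59.35 °C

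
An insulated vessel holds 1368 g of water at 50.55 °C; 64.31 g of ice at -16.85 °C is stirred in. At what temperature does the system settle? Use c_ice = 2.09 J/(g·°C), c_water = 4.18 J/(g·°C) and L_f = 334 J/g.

Energy balance with sensible and latent terms:
ice -16.85→0 °C: 64.31×2.09×16.85 = 2264.8; fusion: m_ice L_f = 64.31×334 = 21480; warm the meltwater: 268.82 T; water cools: 1368×4.18×(T − 50.55) = 5718.2(T − 50.55)
5987.1 T = 289057 − 23744 = 265313
T ≈ 44.31 °C (positive, so assuming full melt was valid).

T_f ≈ 44.3 °C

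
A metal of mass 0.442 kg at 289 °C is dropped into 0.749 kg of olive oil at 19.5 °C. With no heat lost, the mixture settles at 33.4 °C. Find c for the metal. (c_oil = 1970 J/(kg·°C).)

Energy conservation, ΣQ = 0:
0.442×c×(33.4 − 289) + 0.749×1970×(33.4 − 19.5) = 0
-112.98 c = -20510
c = -20510/-112.98 ≈ 181.5 J/(kg·°C)

c ≈ 182 J/(kg·°C)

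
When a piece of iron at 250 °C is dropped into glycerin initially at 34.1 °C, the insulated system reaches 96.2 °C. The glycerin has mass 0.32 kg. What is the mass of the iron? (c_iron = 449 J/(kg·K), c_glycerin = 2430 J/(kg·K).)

m ≈ 0.699 kg

Heat gained plus heat lost sum to zero:
m·449·(96.2 − 250) + 0.32·2430·(96.2 − 34.1) = 0
-69056 m = -48289
m = -48289/-69056 ≈ 0.6993 kg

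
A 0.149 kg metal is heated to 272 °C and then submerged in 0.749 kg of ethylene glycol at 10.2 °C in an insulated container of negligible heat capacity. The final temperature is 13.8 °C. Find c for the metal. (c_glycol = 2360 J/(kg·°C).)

c ≈ 165 J/(kg·°C)

Heat lost by the metal = heat gained by the glycol:
0.149×c×(272 − 13.8) = 0.749×2360×(13.8 − 10.2)
38.47 c = 6363.5  ⇒  c ≈ 165.4 J/(kg·°C)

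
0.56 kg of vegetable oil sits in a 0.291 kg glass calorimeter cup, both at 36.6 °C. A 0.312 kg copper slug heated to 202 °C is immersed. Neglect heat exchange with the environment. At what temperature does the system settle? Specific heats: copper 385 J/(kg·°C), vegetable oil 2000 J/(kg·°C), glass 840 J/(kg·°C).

T_f ≈ 50.0 °C

Setting the total heat transfer to zero:
0.312*385*(T − 202) + 0.56*2000*(T − 36.6) + 0.291*840*(T − 36.6) = 0
(120.12 + 1120 + 244.44) T = 120.12*202 + 1120*36.6 + 244.44*36.6
T ≈ 49.98 °C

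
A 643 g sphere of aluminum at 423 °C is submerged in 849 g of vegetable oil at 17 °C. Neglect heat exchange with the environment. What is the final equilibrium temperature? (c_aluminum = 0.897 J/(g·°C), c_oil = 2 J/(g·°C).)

T_f ≈ 119.9 °C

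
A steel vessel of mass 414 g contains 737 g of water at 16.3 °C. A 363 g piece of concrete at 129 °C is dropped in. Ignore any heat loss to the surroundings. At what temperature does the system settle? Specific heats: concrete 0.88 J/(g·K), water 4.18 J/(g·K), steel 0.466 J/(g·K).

Setting the total heat transfer to zero:
363·0.88·(T − 129) + 737·4.18·(T − 16.3) + 414·0.466·(T − 16.3) = 0
319.44(T − 129) + 3080.7(T − 16.3) + 192.92(T − 16.3) = 0
(319.44 + 3080.7 + 192.92) T = 319.44·129 + 3080.7·16.3 + 192.92·16.3
T ≈ 26.32 °C

T_f ≈ 26.3 °C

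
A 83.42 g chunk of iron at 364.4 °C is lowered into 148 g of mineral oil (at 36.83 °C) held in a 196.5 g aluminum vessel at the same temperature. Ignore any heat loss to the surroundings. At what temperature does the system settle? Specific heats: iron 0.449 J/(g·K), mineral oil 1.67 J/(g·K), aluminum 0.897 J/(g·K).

T_f ≈ 63.5 °C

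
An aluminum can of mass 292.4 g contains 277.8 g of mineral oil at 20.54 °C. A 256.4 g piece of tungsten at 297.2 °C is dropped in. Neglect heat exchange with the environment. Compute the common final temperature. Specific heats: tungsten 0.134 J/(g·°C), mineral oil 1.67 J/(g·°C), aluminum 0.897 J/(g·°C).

T_f ≈ 33.0 °C

Let T be the final temperature. ΣQ_i = 0:
256.4·0.134·(T − 297.2) + 277.8·1.67·(T − 20.54) + 292.4·0.897·(T − 20.54) = 0
(34.36 + 463.93 + 262.28) T = 34.36·297.2 + 463.93·20.54 + 262.28·20.54
T = 25127 / 760.57 = 33 °C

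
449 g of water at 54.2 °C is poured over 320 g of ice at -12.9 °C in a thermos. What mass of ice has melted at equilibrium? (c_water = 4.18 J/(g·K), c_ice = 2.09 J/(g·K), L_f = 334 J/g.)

m_melted ≈ 279 g

Cooling the water to 0 °C releases 449×4.18×54.2 = 101724 J.
Warming the ice to 0 °C takes 320×2.09×12.9 = 8627.5 J, leaving 93096 J for melting.
Fully melting the ice requires m_ice L_f = 320×334 = 106880 J.
Since 93096 < 106880 J, not all the ice melts; equilibrium is at 0 °C.
m_melt = 93096 / L_f = 278.7 g.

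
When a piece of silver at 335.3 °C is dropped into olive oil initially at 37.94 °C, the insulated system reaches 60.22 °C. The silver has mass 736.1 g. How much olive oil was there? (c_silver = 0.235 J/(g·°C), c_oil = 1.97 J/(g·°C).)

m ≈ 1080 g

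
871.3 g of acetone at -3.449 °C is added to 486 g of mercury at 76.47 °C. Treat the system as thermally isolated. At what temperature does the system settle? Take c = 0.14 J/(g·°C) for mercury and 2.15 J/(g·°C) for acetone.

T_f ≈ -0.6 °C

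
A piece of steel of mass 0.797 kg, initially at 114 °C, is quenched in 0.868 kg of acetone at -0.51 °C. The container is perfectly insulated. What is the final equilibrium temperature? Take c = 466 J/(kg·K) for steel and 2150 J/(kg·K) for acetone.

Let T be the final temperature. ΣQ_i = 0:
0.797×466×(T − 114) + 0.868×2150×(T − (-0.51)) = 0
371.4(T − 114) + 1866.2(T − (-0.51)) = 0
(371.4 + 1866.2) T = 371.4×114 + 1866.2×(-0.51)
T = 41388 / 2237.6 = 18.5 °C

T_f ≈ 18.5 °C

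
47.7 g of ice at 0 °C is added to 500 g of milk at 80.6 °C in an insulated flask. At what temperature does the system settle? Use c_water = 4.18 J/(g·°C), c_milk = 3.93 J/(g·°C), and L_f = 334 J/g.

Energy conservation, ΣQ = 0:
fusion: m_ice L_f = 47.7×334 = 15932; warm the meltwater: 199.39 T; milk: 1965(T − 80.6)
2164.4 T = 158379 − 15932 = 142447
T ≈ 65.81 °C (positive, so assuming full melt was valid).

T_f ≈ 65.8 °C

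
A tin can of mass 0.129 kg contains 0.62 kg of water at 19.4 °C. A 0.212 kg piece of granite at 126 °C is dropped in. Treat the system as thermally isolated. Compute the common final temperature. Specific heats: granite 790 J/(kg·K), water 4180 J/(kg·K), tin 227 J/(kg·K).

T_f ≈ 25.8 °C

Setting the total heat transfer to zero:
0.212×790×(T − 126) + 0.62×4180×(T − 19.4) + 0.129×227×(T − 19.4) = 0
(167.48 + 2591.6 + 29.28) T = 167.48×126 + 2591.6×19.4 + 29.28×19.4
T = 71948 / 2788.4 = 25.8 °C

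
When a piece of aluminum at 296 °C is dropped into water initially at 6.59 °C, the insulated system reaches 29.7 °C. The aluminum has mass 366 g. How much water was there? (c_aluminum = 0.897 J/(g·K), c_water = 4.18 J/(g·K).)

m ≈ 905 g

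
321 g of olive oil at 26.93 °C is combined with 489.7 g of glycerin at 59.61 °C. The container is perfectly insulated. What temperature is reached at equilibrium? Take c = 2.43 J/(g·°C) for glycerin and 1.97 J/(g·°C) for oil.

Set heat shed by the hot body equal to heat absorbed by the cold body:
489.7*2.43*(59.61 − T) = 321*1.97*(T − 26.93)
1190(59.61 − T) = 632.37(T − 26.93)
1822.3 T = 87964  ⇒  T ≈ 48.27 °C

T_f ≈ 48.3 °C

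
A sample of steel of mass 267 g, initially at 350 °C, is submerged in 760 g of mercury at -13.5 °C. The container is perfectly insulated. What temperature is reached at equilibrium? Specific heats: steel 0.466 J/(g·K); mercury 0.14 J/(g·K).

Setting the total heat transfer to zero:
267·0.466·(T − 350) + 760·0.14·(T − (-13.5)) = 0
124.42(T − 350) + 106.4(T − (-13.5)) = 0
(124.42 + 106.4) T = 124.42·350 + 106.4·(-13.5)
T = 42111 / 230.82 = 182 °C

T_f ≈ 182.4 °C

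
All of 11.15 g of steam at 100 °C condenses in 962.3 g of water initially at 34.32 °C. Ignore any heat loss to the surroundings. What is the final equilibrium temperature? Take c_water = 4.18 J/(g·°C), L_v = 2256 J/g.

T_f ≈ 41.3 °C

Energy conservation, ΣQ = 0:
steam→water at 100 °C releases m L_v = 11.15·2256 = 25154
  condensed water 100 °C→T: 46.61(T − 100)
  water warms: 962.3·4.18·(T − 34.32) = 4022.4(T − 34.32)
4069 T = 25154 + 4660.7 + 138049 = 167864
T ≈ 41.25 °C (< 100 °C, so full condensation is consistent).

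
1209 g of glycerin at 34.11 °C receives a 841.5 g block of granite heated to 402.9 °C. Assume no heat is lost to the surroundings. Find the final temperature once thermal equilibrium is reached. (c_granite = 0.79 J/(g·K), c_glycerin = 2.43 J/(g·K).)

Setting the total heat transfer to zero:
841.5·0.79·(T − 402.9) + 1209·2.43·(T − 34.11) = 0
664.79(T − 402.9) + 2937.9(T − 34.11) = 0
(664.79 + 2937.9) T = 664.79·402.9 + 2937.9·34.11
T = 368053/3602.7 ≈ 102.16 °C

T_f ≈ 102.2 °C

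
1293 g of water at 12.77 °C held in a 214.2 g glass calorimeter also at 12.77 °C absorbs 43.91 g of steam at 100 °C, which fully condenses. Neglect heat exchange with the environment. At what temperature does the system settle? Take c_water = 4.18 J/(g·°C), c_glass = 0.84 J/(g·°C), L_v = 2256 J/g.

Net heat exchanged in the isolated system is zero:
latent heat released on condensation: 43.91×2256 = 99061; condensate cools 100→T: 43.91×4.18×(T − 100) = 183.54(T − 100); water warms: 1293×4.18×(T − 12.77) = 5404.7(T − 12.77); glass cup: 214.2×0.84×(T − 12.77) = 179.93(T − 12.77)
5768.2 T = 99061 + 18354 + 71316 = 188732
T ≈ 32.72 °C (< 100 °C, so full condensation is consistent).

T_f ≈ 32.7 °C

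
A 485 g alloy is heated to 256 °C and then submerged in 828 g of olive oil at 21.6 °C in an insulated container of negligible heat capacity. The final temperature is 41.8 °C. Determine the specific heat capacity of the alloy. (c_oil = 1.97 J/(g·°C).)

m_s c (T_s − T_f) = m_oil c_oil (T_f − T_0):
485×c×(256 − 41.8) = 828×1.97×(41.8 − 21.6)
103887 c = 32949  ⇒  c ≈ 0.3172 J/(g·°C)

c ≈ 0.317 J/(g·°C)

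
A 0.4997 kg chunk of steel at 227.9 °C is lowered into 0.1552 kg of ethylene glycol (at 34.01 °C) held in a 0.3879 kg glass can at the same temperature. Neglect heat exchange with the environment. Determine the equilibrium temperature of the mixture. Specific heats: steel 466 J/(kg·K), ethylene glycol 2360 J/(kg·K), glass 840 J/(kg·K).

Conservation of energy gives ΣQ = 0:
0.4997·466·(T − 227.9) + 0.1552·2360·(T − 34.01) + 0.3879·840·(T − 34.01) = 0
232.86(T − 227.9) + 366.27(T − 34.01) + 325.84(T − 34.01) = 0
924.97 T = 76607
T = 76607/924.97 ≈ 82.82 °C

T_f ≈ 82.8 °C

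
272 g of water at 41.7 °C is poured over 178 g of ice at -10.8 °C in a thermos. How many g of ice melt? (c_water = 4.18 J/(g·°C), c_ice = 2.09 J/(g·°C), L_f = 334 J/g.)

m_melted ≈ 130 g

Cooling the water to 0 °C releases 272·4.18·41.7 = 47411 J.
Warming the ice to 0 °C takes 178·2.09·10.8 = 4017.8 J, leaving 43393 J for melting.
Fully melting the ice requires m_ice L_f = 178·334 = 59452 J.
That's not enough to melt it all — equilibrium is at 0 °C with ice remaining.
m_melt = 43393 / L_f = 129.9 g.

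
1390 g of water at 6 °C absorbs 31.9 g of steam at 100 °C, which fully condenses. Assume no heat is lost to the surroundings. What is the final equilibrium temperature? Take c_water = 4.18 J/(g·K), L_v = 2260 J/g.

Energy balance with sensible and latent terms:
latent heat released on condensation: 31.9·2260 = 72094; condensate cools 100→T: 31.9·4.18·(T − 100) = 133.34(T − 100); water warms: 1390·4.18·(T − 6) = 5810.2(T − 6)
5943.5 T = 72094 + 13334 + 34861 = 120289
T ≈ 20.24 °C — below 100 °C, confirming all the steam condensed.

T_f ≈ 20.2 °C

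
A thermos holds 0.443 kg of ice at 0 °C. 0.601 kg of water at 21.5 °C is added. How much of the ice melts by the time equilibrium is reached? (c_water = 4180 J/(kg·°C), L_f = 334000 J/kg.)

m_melted ≈ 0.162 kg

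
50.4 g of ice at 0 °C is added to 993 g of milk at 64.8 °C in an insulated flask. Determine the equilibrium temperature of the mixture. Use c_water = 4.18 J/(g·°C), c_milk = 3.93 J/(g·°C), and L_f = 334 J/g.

T_f ≈ 57.4 °C

Let T be the final temperature. ΣQ_i = 0:
latent heat to melt: 50.4×334 = 16834; warm the meltwater: 210.67 T; milk cools: 993×3.93×(T − 64.8) = 3902.5(T − 64.8)
4113.2 T = 252881 − 16834 = 236048
T ≈ 57.39 °C. Since T > 0 °C, the all-ice-melts assumption holds.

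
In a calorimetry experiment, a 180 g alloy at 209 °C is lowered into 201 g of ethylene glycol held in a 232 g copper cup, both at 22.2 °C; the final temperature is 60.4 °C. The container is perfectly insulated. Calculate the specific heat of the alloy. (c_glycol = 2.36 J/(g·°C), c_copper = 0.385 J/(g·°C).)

Energy conservation, ΣQ = 0:
180·c·(60.4 − 209) + 201·2.36·(60.4 − 22.2) + 232·0.385·(60.4 − 22.2) = 0
-26748 c = -21533
c = -21533/-26748 ≈ 0.805 J/(g·°C)

c ≈ 0.805 J/(g·°C)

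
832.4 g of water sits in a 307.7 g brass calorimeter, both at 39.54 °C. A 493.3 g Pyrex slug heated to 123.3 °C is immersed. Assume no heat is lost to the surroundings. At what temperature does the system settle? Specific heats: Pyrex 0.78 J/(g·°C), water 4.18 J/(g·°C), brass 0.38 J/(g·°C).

T_f ≈ 47.6 °C

Setting the total heat transfer to zero:
493.3·0.78·(T − 123.3) + 832.4·4.18·(T − 39.54) + 307.7·0.38·(T − 39.54) = 0
(384.77 + 3479.4 + 116.93) T = 384.77·123.3 + 3479.4·39.54 + 116.93·39.54
T = 189643 / 3981.1 = 47.6 °C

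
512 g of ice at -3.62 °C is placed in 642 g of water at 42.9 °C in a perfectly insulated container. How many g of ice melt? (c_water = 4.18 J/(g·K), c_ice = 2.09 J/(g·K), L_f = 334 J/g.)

Cooling the water to 0 °C releases 642·4.18·42.9 = 115125 J.
Of that, 512·2.09·3.62 = 3873.7 J goes to bring the ice to 0 °C, leaving 111251 J.
To melt every bit of ice: 512·334 = 171008 J.
Since 111251 < 171008 J, not all the ice melts; equilibrium is at 0 °C.
Mass melted = 111251/334 ≈ 333.1 g.

m_melted ≈ 333 g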